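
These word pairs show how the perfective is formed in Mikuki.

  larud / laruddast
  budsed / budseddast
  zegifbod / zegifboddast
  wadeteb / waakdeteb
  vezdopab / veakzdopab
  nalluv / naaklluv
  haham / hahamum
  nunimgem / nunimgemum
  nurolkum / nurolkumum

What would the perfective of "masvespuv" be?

budsed and wadeteb both have last vowel 'e' yet inflect differently (budseddast, waakdeteb), so the last vowel is not what conditions the rule; the final letter is.
"masvespuv" ends in -v. The one such stem in the data (nalluv → naaklluv) inserts -ak- after the first vowel (as do wadeteb, vezdopab), so the same rule applies.
The other patterns: stems ending in -d double the final consonant and add -ast; stems ending in -m add -um.
So masvespuv → maaksvespuv.

maaksvespuv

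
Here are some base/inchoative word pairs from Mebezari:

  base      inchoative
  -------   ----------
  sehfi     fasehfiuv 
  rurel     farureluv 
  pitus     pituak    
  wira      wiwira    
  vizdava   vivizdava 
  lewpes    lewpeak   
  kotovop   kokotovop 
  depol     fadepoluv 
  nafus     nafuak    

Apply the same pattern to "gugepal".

fagugepaluv

kotovop and depol both have last vowel 'o' yet inflect differently (kokotovop, fadepoluv), so the last vowel is not what conditions the rule; the final letter is.
"gugepal" ends in -l. The stems ending in -l (depol → fadepoluv, rurel → farureluv) add fa- … -uv around the stem.
The other patterns: stems ending in -a or -p repeat the first consonant+vowel as a prefix; stems ending in -s drop the final letter and add -ak.
So gugepal → fagugepaluv.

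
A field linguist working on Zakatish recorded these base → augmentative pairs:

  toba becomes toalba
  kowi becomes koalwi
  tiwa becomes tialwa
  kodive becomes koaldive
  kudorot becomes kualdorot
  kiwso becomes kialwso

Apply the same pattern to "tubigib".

tualbigib

Every pair shown (toba → toalba, kowi → koalwi, tiwa → tialwa, …) follows the same rule: insert -al- after the first vowel.
So tubigib → tualbigib.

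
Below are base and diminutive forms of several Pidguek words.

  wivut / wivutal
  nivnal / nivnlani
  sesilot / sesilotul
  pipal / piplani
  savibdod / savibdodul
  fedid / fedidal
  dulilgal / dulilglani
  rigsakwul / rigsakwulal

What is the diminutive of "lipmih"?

pipal and rigsakwul both end in -l yet inflect differently (piplani, rigsakwulal), so the final letter is not what conditions the rule; the last vowel is.
"lipmih" has last vowel 'i'. The one such stem in the data (fedid → fedidal) adds -al, so the same rule applies.
The other patterns: stems whose last vowel is 'o' add -ul; stems whose last vowel is 'a' delete the last vowel and add -ani.
So lipmih → lipmihal.

lipmihal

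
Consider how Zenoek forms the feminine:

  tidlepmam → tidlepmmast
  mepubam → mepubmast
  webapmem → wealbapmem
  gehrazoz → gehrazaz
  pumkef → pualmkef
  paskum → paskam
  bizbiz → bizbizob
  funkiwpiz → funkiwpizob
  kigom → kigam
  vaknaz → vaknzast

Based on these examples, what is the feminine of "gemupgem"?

gealmupgem

tidlepmam and webapmem both end in -m yet inflect differently (tidlepmmast, wealbapmem), so the final letter is not what conditions the rule; the last vowel is.
"gemupgem" has last vowel 'e'. The stems whose last vowel is 'e' (pumkef → pualmkef, webapmem → wealbapmem) insert -al- after the first vowel.
So gemupgem → gealmupgem.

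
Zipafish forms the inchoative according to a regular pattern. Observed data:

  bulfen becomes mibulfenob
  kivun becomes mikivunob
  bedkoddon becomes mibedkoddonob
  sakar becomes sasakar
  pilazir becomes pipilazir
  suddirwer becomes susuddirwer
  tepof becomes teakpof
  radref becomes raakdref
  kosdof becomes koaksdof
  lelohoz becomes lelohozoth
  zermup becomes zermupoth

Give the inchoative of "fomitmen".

mifomitmenob

bulfen and suddirwer both have last vowel 'e' yet inflect differently (mibulfenob, susuddirwer), so the last vowel is not what conditions the rule; the final letter is.
"fomitmen" ends in -n. The stems ending in -n (bulfen → mibulfenob, kivun → mikivunob, bedkoddon → mibedkoddonob) add mi- … -ob around the stem.
So fomitmen → mifomitmenob.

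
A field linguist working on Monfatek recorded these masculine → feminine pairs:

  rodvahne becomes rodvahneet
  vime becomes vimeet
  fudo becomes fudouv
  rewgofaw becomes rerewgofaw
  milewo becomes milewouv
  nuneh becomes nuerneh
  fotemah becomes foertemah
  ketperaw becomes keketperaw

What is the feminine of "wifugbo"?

wifugbouv

ketperaw and fotemah both have last vowel 'a' yet inflect differently (keketperaw, foertemah), so the last vowel is not what conditions the rule; the final letter is.
"wifugbo" ends in -o. The stems ending in -o (milewo → milewouv, fudo → fudouv) add -uv.
So wifugbo → wifugbouv.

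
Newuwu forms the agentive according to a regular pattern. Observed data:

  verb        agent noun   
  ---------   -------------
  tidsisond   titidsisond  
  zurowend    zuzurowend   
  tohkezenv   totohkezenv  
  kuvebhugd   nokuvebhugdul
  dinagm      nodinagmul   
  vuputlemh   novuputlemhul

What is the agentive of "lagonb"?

tidsisond and kuvebhugd both end in -d yet inflect differently (titidsisond, nokuvebhugdul), so the final letter is not what conditions the rule; the second-to-last letter is.
"lagonb" has second-to-last letter 'n'. The stems whose second-to-last letter is 'n' (tidsisond → titidsisond, zurowend → zuzurowend, tohkezenv → totohkezenv) repeat the first consonant+vowel as a prefix.
So lagonb → lalagonb.

lalagonb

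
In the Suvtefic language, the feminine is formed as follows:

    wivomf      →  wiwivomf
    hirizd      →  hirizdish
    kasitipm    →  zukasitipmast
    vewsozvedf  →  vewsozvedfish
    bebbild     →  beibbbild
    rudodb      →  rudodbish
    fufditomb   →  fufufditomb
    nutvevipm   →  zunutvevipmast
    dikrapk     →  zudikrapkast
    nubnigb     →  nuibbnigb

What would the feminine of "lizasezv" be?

"lizasezv" has second-to-last letter 'z'. The one such stem in the data (hirizd → hirizdish) adds -ish, so the same rule applies.
The other patterns: stems whose second-to-last letter is 'g' or 'l' insert -ib- after the first vowel; stems whose second-to-last letter is 'p' add zu- … -ast around the stem; stems whose second-to-last letter is 'm' repeat the first consonant+vowel as a prefix.
So lizasezv → lizasezvish.

lizasezvish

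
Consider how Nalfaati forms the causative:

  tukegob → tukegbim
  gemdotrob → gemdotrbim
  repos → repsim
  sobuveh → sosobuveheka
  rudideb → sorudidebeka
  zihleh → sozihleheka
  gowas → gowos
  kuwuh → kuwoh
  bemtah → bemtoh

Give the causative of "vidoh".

"vidoh" has last vowel 'o'. The stems whose last vowel is 'o' (tukegob → tukegbim, gemdotrob → gemdotrbim, repos → repsim) delete the last vowel and add -im.
The other patterns: stems whose last vowel is 'e' add so- … -eka around the stem; stems whose last vowel is 'a' or 'u' change the last vowel to 'o'.
So vidoh → vidhim.

vidhim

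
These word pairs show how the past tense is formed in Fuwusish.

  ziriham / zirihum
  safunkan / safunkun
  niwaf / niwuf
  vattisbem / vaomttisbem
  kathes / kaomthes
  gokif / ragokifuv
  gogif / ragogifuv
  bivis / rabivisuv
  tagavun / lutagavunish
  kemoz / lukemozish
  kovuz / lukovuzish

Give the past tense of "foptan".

foptun

"foptan" has last vowel 'a'. The stems whose last vowel is 'a' (ziriham → zirihum, safunkan → safunkun, niwaf → niwuf) change the last vowel to 'u'.
So foptan → foptun.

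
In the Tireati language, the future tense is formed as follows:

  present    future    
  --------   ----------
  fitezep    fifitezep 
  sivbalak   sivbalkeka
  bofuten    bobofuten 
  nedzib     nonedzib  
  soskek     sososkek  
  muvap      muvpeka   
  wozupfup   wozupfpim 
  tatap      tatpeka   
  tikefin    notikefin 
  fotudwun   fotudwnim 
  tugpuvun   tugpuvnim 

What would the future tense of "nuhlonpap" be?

"nuhlonpap" has last vowel 'a'. The stems whose last vowel is 'a' (tatap → tatpeka, muvap → muvpeka, sivbalak → sivbalkeka) delete the last vowel and add -eka.
So nuhlonpap → nuhlonppeka.

nuhlonppeka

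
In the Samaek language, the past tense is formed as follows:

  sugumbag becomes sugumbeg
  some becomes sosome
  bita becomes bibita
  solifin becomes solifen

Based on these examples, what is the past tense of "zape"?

zazape

bita and sugumbag both have last vowel 'a' yet inflect differently (bibita, sugumbeg), so the last vowel is not what conditions the rule; whether the stem ends in a vowel or a consonant is.
"zape" ends in a vowel. The stems ending in a vowel (bita → bibita, some → sosome) repeat the first consonant+vowel as a prefix.
So zape → zazape.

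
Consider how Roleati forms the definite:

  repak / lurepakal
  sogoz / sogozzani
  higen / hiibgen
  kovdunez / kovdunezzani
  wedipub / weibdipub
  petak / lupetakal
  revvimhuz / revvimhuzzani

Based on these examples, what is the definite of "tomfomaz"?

tomfomazzani

"tomfomaz" ends in -z. The stems ending in -z (sogoz → sogozzani, revvimhuz → revvimhuzzani, kovdunez → kovdunezzani) double the final consonant and add -ani.
So tomfomaz → tomfomazzani.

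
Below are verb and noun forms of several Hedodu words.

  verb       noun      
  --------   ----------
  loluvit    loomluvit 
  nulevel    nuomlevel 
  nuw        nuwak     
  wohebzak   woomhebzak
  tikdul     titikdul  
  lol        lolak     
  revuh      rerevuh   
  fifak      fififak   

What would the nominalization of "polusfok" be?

poomlusfok

"polusfok" has 3 vowels. The stems with 3 vowels (loluvit → loomluvit, wohebzak → woomhebzak, nulevel → nuomlevel) insert -om- after the first vowel.
The other patterns: stems with 1 vowel add -ak; stems with 2 vowels repeat the first consonant+vowel as a prefix.
So polusfok → poomlusfok.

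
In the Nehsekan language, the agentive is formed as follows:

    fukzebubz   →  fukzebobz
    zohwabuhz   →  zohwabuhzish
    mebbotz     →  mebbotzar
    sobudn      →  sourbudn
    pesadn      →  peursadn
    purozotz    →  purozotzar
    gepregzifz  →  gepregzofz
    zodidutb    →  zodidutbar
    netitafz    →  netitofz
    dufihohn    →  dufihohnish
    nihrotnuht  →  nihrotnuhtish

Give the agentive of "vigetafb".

vigetofb

purozotz and zohwabuhz both end in -z yet inflect differently (purozotzar, zohwabuhzish), so the final letter is not what conditions the rule; the second-to-last letter is.
"vigetafb" has second-to-last letter 'f'. The stems whose second-to-last letter is 'f' (netitafz → netitofz, gepregzifz → gepregzofz) change the last vowel to 'o'.
The other patterns: stems whose second-to-last letter is 'd' insert -ur- after the first vowel; stems whose second-to-last letter is 't' add -ar; stems whose second-to-last letter is 'h' add -ish.
So vigetafb → vigetofb.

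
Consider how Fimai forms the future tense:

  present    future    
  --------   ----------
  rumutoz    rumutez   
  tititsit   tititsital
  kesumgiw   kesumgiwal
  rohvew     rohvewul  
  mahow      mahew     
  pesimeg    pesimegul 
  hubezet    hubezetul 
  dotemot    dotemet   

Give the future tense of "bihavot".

bihavet

hubezet and dotemot both end in -t yet inflect differently (hubezetul, dotemet), so the final letter is not what conditions the rule; the last vowel is.
"bihavot" has last vowel 'o'. The stems whose last vowel is 'o' (dotemot → dotemet, rumutoz → rumutez, mahow → mahew) change the last vowel to 'e'.
The other patterns: stems whose last vowel is 'e' add -ul; stems whose last vowel is 'i' add -al.
So bihavot → bihavet.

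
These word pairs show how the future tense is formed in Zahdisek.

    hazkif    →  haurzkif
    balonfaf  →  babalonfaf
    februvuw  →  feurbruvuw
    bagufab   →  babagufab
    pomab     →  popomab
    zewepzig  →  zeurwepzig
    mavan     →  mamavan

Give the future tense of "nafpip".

naurfpip

balonfaf and hazkif both end in -f yet inflect differently (babalonfaf, haurzkif), so the final letter is not what conditions the rule; the last vowel is.
"nafpip" has last vowel 'i'. The stems whose last vowel is 'i' (zewepzig → zeurwepzig, hazkif → haurzkif) insert -ur- after the first vowel.
So nafpip → naurfpip.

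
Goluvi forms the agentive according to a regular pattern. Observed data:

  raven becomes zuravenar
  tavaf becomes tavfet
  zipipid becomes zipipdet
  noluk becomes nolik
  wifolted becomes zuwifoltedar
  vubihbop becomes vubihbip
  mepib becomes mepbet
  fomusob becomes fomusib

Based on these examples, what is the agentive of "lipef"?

zulipefar

fomusob and mepib both end in -b yet inflect differently (fomusib, mepbet), so the final letter is not what conditions the rule; the last vowel is.
"lipef" has last vowel 'e'. The stems whose last vowel is 'e' (wifolted → zuwifoltedar, raven → zuravenar) add zu- … -ar around the stem.
The other patterns: stems whose last vowel is 'o' or 'u' change the last vowel to 'i'; stems whose last vowel is 'a' or 'i' delete the last vowel and add -et.
So lipef → zulipefar.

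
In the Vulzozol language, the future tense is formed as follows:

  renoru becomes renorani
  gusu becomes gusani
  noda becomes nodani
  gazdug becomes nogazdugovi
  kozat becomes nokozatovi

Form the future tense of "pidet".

"pidet" ends in a consonant. The stems ending in a consonant (gazdug → nogazdugovi, kozat → nokozatovi) add no- … -ovi around the stem.
The other pattern: stems ending in a vowel drop the final letter and add -ani.
So pidet → nopidetovi.

nopidetovi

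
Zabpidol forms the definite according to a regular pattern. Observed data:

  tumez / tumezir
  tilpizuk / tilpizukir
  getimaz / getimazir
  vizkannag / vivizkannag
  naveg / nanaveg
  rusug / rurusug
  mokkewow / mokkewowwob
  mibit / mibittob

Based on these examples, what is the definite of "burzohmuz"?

getimaz and vizkannag both have last vowel 'a' yet inflect differently (getimazir, vivizkannag), so the last vowel is not what conditions the rule; the final letter is.
"burzohmuz" ends in -z. The stems ending in -z (tumez → tumezir, getimaz → getimazir) add -ir.
So burzohmuz → burzohmuzir.

burzohmuzir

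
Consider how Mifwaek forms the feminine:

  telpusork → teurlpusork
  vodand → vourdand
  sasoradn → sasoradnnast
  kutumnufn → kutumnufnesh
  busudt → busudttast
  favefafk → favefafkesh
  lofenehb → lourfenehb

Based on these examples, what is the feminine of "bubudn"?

sasoradn and kutumnufn both end in -n yet inflect differently (sasoradnnast, kutumnufnesh), so the final letter is not what conditions the rule; the second-to-last letter is.
"bubudn" has second-to-last letter 'd'. The stems whose second-to-last letter is 'd' (sasoradn → sasoradnnast, busudt → busudttast) double the final consonant and add -ast.
The other patterns: stems whose second-to-last letter is 'f' add -esh; stems whose second-to-last letter is 'h', 'n' or 'r' insert -ur- after the first vowel.
So bubudn → bubudnnast.

bubudnnast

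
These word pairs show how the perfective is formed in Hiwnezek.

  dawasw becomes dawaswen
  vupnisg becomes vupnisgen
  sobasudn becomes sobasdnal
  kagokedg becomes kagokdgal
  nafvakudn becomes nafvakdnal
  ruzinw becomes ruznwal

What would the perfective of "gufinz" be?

gufnzal

vupnisg and kagokedg both end in -g yet inflect differently (vupnisgen, kagokdgal), so the final letter is not what conditions the rule; the second-to-last letter is.
"gufinz" has second-to-last letter 'n'. The one such stem in the data (ruzinw → ruznwal) deletes the last vowel and adds -al (as do sobasudn, kagokedg), so the same rule applies.
So gufinz → gufnzal.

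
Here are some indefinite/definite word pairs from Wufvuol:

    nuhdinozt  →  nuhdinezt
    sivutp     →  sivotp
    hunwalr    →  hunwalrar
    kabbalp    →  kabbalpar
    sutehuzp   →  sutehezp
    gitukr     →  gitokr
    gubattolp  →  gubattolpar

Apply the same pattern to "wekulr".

kabbalp and sutehuzp both end in -p yet inflect differently (kabbalpar, sutehezp), so the final letter is not what conditions the rule; the second-to-last letter is.
"wekulr" has second-to-last letter 'l'. The stems whose second-to-last letter is 'l' (kabbalp → kabbalpar, gubattolp → gubattolpar, hunwalr → hunwalrar) add -ar.
So wekulr → wekulrar.

wekulrar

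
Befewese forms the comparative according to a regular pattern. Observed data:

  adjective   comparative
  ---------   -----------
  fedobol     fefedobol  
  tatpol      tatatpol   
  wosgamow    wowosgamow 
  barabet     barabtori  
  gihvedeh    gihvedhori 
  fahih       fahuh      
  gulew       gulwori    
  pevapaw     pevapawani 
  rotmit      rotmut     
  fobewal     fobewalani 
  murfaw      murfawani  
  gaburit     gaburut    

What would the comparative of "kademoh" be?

"kademoh" has last vowel 'o'. The stems whose last vowel is 'o' (wosgamow → wowosgamow, tatpol → tatatpol, fedobol → fefedobol) repeat the first consonant+vowel as a prefix.
So kademoh → kakademoh.

kakademoh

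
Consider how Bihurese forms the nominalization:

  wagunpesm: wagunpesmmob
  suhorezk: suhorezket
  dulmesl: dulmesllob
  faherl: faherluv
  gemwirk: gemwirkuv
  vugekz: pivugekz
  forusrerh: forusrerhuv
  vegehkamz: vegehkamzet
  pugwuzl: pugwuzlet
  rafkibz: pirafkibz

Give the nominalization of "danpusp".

danpusppob

dulmesl and faherl both end in -l yet inflect differently (dulmesllob, faherluv), so the final letter is not what conditions the rule; the second-to-last letter is.
"danpusp" has second-to-last letter 's'. The stems whose second-to-last letter is 's' (dulmesl → dulmesllob, wagunpesm → wagunpesmmob) double the final consonant and add -ob.
The other patterns: stems whose second-to-last letter is 'r' add -uv; stems whose second-to-last letter is 'm' or 'z' add -et; stems whose second-to-last letter is 'b' or 'k' add the prefix pi-.
So danpusp → danpusppob.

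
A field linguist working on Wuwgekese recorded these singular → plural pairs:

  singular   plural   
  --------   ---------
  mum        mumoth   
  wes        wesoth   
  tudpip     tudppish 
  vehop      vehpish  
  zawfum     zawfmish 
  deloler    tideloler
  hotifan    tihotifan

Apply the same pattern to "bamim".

bammish

mum and zawfum both end in -m yet inflect differently (mumoth, zawfmish), so the final letter is not what conditions the rule; the number of vowels is.
"bamim" has 2 vowels. The stems with 2 vowels (tudpip → tudppish, vehop → vehpish, zawfum → zawfmish) delete the last vowel and add -ish.
So bamim → bammish.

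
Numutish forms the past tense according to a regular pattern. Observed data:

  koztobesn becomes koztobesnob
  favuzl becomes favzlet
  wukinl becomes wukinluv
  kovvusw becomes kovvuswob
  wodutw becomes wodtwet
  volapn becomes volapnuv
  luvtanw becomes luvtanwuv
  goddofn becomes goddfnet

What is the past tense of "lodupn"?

koztobesn and volapn both end in -n yet inflect differently (koztobesnob, volapnuv), so the final letter is not what conditions the rule; the second-to-last letter is.
"lodupn" has second-to-last letter 'p'. The one such stem in the data (volapn → volapnuv) adds -uv, so the same rule applies.
So lodupn → lodupnuv.

lodupnuv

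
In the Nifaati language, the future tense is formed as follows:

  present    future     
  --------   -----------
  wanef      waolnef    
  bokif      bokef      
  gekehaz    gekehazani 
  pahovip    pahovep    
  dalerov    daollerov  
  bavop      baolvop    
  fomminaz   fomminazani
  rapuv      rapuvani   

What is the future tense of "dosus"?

pahovip and bavop both end in -p yet inflect differently (pahovep, baolvop), so the final letter is not what conditions the rule; the last vowel is.
"dosus" has last vowel 'u'. The one such stem in the data (rapuv → rapuvani) adds -ani, so the same rule applies.
So dosus → dosusani.

dosusani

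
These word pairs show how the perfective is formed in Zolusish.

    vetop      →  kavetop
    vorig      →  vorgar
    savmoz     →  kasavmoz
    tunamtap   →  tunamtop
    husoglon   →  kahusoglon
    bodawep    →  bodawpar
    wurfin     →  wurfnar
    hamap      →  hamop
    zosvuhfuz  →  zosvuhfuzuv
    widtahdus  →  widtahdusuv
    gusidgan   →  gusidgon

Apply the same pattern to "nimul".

nimuluv

zosvuhfuz and savmoz both end in -z yet inflect differently (zosvuhfuzuv, kasavmoz), so the final letter is not what conditions the rule; the last vowel is.
"nimul" has last vowel 'u'. The stems whose last vowel is 'u' (zosvuhfuz → zosvuhfuzuv, widtahdus → widtahdusuv) add -uv.
The other patterns: stems whose last vowel is 'o' add the prefix ka-; stems whose last vowel is 'a' change the last vowel to 'o'; stems whose last vowel is 'e' or 'i' delete the last vowel and add -ar.
So nimul → nimuluv.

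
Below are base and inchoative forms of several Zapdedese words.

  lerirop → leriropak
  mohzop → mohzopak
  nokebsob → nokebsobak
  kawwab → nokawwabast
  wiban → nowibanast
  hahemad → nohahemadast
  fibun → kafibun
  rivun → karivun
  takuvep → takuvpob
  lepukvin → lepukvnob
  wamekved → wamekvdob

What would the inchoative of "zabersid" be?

nokebsob and kawwab both end in -b yet inflect differently (nokebsobak, nokawwabast), so the final letter is not what conditions the rule; the last vowel is.
"zabersid" has last vowel 'i'. The one such stem in the data (lepukvin → lepukvnob) deletes the last vowel and adds -ob (as do takuvep, wamekved), so the same rule applies.
The other patterns: stems whose last vowel is 'o' add -ak; stems whose last vowel is 'a' add no- … -ast around the stem; stems whose last vowel is 'u' add the prefix ka-.
So zabersid → zabersdob.

zabersdob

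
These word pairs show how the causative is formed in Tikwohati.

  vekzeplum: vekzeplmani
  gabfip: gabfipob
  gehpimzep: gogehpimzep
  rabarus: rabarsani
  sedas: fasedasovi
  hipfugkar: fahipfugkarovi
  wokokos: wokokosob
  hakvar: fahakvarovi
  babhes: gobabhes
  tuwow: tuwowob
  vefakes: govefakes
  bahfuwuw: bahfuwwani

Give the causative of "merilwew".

babhes and sedas both end in -s yet inflect differently (gobabhes, fasedasovi), so the final letter is not what conditions the rule; the last vowel is.
"merilwew" has last vowel 'e'. The stems whose last vowel is 'e' (gehpimzep → gogehpimzep, babhes → gobabhes, vefakes → govefakes) add the prefix go-.
The other patterns: stems whose last vowel is 'a' add fa- … -ovi around the stem; stems whose last vowel is 'i' or 'o' add -ob; stems whose last vowel is 'u' delete the last vowel and add -ani.
So merilwew → gomerilwew.

gomerilwew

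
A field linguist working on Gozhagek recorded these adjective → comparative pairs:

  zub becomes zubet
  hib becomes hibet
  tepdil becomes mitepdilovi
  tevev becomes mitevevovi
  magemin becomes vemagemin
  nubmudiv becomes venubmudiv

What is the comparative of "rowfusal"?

verowfusal

tevev and nubmudiv both end in -v yet inflect differently (mitevevovi, venubmudiv), so the final letter is not what conditions the rule; the number of vowels is.
"rowfusal" has 3 vowels. The stems with 3 vowels (magemin → vemagemin, nubmudiv → venubmudiv) add the prefix ve-.
The other patterns: stems with 1 vowel add -et; stems with 2 vowels add mi- … -ovi around the stem.
So rowfusal → verowfusal.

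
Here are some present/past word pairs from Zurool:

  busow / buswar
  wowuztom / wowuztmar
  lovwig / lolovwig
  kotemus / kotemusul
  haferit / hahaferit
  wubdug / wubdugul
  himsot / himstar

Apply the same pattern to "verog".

wubdug and lovwig both end in -g yet inflect differently (wubdugul, lolovwig), so the final letter is not what conditions the rule; the last vowel is.
"verog" has last vowel 'o'. The stems whose last vowel is 'o' (busow → buswar, wowuztom → wowuztmar, himsot → himstar) delete the last vowel and add -ar.
The other patterns: stems whose last vowel is 'u' add -ul; stems whose last vowel is 'i' repeat the first consonant+vowel as a prefix.
So verog → vergar.

vergar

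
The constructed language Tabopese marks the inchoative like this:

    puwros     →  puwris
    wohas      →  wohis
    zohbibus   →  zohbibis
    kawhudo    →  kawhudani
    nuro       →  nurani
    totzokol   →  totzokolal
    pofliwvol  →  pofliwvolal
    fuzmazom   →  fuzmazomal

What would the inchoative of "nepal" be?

nepalal

puwros and kawhudo both have last vowel 'o' yet inflect differently (puwris, kawhudani), so the last vowel is not what conditions the rule; the final letter is.
"nepal" ends in -l. The stems ending in -l (totzokol → totzokolal, pofliwvol → pofliwvolal) add -al.
So nepal → nepalal.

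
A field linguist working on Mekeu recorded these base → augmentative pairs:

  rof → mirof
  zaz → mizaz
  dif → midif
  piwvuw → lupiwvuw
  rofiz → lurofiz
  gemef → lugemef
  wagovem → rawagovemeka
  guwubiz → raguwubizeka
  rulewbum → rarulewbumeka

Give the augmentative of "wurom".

"wurom" has 2 vowels. The stems with 2 vowels (piwvuw → lupiwvuw, rofiz → lurofiz, gemef → lugemef) add the prefix lu-.
So wurom → luwurom.

luwurom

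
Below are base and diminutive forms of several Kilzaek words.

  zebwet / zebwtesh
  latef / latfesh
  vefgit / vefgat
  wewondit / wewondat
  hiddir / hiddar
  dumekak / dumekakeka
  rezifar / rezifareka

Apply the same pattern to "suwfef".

suwffesh

"suwfef" has last vowel 'e'. The stems whose last vowel is 'e' (zebwet → zebwtesh, latef → latfesh) delete the last vowel and add -esh.
The other patterns: stems whose last vowel is 'i' change the last vowel to 'a'; stems whose last vowel is 'a' add -eka.
So suwfef → suwffesh.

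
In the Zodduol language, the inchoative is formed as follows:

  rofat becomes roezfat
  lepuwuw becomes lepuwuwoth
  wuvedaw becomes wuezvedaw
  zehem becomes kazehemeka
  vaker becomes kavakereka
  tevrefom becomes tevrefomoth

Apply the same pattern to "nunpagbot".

zehem and tevrefom both end in -m yet inflect differently (kazehemeka, tevrefomoth), so the final letter is not what conditions the rule; the last vowel is.
"nunpagbot" has last vowel 'o'. The one such stem in the data (tevrefom → tevrefomoth) adds -oth, so the same rule applies.
So nunpagbot → nunpagbototh.

nunpagbototh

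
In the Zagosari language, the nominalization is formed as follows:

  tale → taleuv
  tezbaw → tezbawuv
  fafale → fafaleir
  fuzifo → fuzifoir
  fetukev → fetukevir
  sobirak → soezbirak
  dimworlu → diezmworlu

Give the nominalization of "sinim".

tale and fafale both end in -e yet inflect differently (taleuv, fafaleir), so the final letter is not what conditions the rule; the first letter is.
"sinim" begins with s-. The one such stem in the data (sobirak → soezbirak) inserts -ez- after the first vowel (as does dimworlu), so the same rule applies.
The other patterns: stems beginning with t- add -uv; stems beginning with f- add -ir.
So sinim → sieznim.

sieznim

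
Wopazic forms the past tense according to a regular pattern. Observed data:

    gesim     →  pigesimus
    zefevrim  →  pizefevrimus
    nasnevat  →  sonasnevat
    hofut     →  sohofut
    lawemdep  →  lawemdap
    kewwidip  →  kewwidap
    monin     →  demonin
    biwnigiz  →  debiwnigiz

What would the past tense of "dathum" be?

pidathumus

gesim and kewwidip both have last vowel 'i' yet inflect differently (pigesimus, kewwidap), so the last vowel is not what conditions the rule; the final letter is.
"dathum" ends in -m. The stems ending in -m (gesim → pigesimus, zefevrim → pizefevrimus) add pi- … -us around the stem.
So dathum → pidathumus.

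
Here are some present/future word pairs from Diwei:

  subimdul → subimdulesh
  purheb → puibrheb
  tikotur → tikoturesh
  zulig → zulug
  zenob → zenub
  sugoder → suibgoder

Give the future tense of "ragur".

tikotur and sugoder both end in -r yet inflect differently (tikoturesh, suibgoder), so the final letter is not what conditions the rule; the last vowel is.
"ragur" has last vowel 'u'. The stems whose last vowel is 'u' (tikotur → tikoturesh, subimdul → subimdulesh) add -esh.
So ragur → raguresh.

raguresh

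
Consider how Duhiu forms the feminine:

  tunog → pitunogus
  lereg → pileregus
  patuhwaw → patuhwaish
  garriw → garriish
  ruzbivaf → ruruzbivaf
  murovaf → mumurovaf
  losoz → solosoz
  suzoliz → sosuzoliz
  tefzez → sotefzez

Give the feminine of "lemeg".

patuhwaw and ruzbivaf both have last vowel 'a' yet inflect differently (patuhwaish, ruruzbivaf), so the last vowel is not what conditions the rule; the final letter is.
"lemeg" ends in -g. The stems ending in -g (tunog → pitunogus, lereg → pileregus) add pi- … -us around the stem.
So lemeg → pilemegus.

pilemegus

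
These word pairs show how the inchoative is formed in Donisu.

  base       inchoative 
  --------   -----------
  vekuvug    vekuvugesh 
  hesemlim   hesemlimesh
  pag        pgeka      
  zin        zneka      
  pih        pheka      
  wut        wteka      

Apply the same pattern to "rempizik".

vekuvug and pag both end in -g yet inflect differently (vekuvugesh, pgeka), so the final letter is not what conditions the rule; the number of vowels is.
"rempizik" has 3 vowels. The stems with 3 vowels (vekuvug → vekuvugesh, hesemlim → hesemlimesh) add -esh.
The other pattern: stems with 1 vowel delete the last vowel and add -eka.
So rempizik → rempizikesh.

rempizikesh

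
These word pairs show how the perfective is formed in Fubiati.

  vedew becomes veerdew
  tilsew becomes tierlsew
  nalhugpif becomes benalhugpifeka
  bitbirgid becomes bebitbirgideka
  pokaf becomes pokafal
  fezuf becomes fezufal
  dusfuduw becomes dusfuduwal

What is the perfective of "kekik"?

bekekikeka

nalhugpif and pokaf both end in -f yet inflect differently (benalhugpifeka, pokafal), so the final letter is not what conditions the rule; the last vowel is.
"kekik" has last vowel 'i'. The stems whose last vowel is 'i' (nalhugpif → benalhugpifeka, bitbirgid → bebitbirgideka) add be- … -eka around the stem.
The other patterns: stems whose last vowel is 'e' insert -er- after the first vowel; stems whose last vowel is 'a' or 'u' add -al.
So kekik → bekekikeka.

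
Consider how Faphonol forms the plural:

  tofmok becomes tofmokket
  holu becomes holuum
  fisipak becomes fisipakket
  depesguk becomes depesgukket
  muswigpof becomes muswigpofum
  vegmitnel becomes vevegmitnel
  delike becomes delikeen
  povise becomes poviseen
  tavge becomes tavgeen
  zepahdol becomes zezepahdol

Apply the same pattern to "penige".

penigeen

zepahdol and tofmok both have last vowel 'o' yet inflect differently (zezepahdol, tofmokket), so the last vowel is not what conditions the rule; the final letter is.
"penige" ends in -e. The stems ending in -e (povise → poviseen, delike → delikeen, tavge → tavgeen) add -en.
The other patterns: stems ending in -l repeat the first consonant+vowel as a prefix; stems ending in -k double the final consonant and add -et; stems ending in -f or -u add -um.
So penige → penigeen.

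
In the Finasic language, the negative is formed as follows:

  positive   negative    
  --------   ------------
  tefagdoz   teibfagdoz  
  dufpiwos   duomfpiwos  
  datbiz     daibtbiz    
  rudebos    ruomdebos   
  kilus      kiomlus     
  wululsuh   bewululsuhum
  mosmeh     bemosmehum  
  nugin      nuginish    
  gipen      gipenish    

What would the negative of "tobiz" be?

toibbiz

"tobiz" ends in -z. The stems ending in -z (tefagdoz → teibfagdoz, datbiz → daibtbiz) insert -ib- after the first vowel.
So tobiz → toibbiz.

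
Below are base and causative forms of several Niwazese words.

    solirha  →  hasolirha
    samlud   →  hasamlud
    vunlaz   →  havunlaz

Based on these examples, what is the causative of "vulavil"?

Every pair shown (solirha → hasolirha, samlud → hasamlud, vunlaz → havunlaz) follows the same rule: add the prefix ha-.
So vulavil → havulavil.

havulavil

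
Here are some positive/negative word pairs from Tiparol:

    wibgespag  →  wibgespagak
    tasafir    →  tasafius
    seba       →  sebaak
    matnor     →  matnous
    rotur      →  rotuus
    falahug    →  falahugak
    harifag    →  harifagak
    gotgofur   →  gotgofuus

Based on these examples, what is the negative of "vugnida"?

vugnidaak

gotgofur and falahug both have last vowel 'u' yet inflect differently (gotgofuus, falahugak), so the last vowel is not what conditions the rule; the final letter is.
"vugnida" ends in -a. The one such stem in the data (seba → sebaak) adds -ak, so the same rule applies.
The other pattern: stems ending in -r drop the final letter and add -us.
So vugnida → vugnidaak.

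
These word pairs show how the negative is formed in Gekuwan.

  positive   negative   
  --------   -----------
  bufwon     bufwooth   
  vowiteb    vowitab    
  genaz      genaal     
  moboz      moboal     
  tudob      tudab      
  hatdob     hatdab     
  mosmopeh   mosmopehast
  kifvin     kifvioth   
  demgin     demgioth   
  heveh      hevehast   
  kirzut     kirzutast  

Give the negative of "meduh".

meduhast

hatdob and moboz both have last vowel 'o' yet inflect differently (hatdab, moboal), so the last vowel is not what conditions the rule; the final letter is.
"meduh" ends in -h. The stems ending in -h (mosmopeh → mosmopehast, heveh → hevehast) add -ast.
The other patterns: stems ending in -b change the last vowel to 'a'; stems ending in -z drop the final letter and add -al; stems ending in -n drop the final letter and add -oth.
So meduh → meduhast.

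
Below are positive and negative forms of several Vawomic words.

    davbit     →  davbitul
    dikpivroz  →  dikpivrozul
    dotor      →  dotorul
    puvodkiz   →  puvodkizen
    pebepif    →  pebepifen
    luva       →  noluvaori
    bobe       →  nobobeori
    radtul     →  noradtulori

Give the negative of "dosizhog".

dikpivroz and puvodkiz both end in -z yet inflect differently (dikpivrozul, puvodkizen), so the final letter is not what conditions the rule; the first letter is.
"dosizhog" begins with d-. The stems beginning with d- (davbit → davbitul, dikpivroz → dikpivrozul, dotor → dotorul) add -ul.
The other patterns: stems beginning with p- add -en; stems beginning with b-, l- or r- add no- … -ori around the stem.
So dosizhog → dosizhogul.

dosizhogul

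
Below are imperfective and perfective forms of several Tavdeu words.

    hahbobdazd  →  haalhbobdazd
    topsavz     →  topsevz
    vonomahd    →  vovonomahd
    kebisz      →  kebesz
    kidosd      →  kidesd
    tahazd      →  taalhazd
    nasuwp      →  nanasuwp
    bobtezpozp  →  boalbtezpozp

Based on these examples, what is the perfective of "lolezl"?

loallezl

nasuwp and bobtezpozp both end in -p yet inflect differently (nanasuwp, boalbtezpozp), so the final letter is not what conditions the rule; the second-to-last letter is.
"lolezl" has second-to-last letter 'z'. The stems whose second-to-last letter is 'z' (bobtezpozp → boalbtezpozp, tahazd → taalhazd, hahbobdazd → haalhbobdazd) insert -al- after the first vowel.
The other patterns: stems whose second-to-last letter is 'h' or 'w' repeat the first consonant+vowel as a prefix; stems whose second-to-last letter is 's' or 'v' change the last vowel to 'e'.
So lolezl → loallezl.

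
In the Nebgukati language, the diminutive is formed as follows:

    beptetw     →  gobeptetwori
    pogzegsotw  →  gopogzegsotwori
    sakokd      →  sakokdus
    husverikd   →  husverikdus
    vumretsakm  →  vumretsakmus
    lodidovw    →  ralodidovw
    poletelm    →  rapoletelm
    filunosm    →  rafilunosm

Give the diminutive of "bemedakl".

bemedaklus

beptetw and lodidovw both end in -w yet inflect differently (gobeptetwori, ralodidovw), so the final letter is not what conditions the rule; the second-to-last letter is.
"bemedakl" has second-to-last letter 'k'. The stems whose second-to-last letter is 'k' (sakokd → sakokdus, husverikd → husverikdus, vumretsakm → vumretsakmus) add -us.
So bemedakl → bemedaklus.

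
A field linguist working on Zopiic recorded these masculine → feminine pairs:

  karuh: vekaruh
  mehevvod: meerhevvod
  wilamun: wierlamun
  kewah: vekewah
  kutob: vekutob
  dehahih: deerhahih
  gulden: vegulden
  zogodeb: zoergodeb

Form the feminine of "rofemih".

roerfemih

"rofemih" has 3 vowels. The stems with 3 vowels (dehahih → deerhahih, mehevvod → meerhevvod, zogodeb → zoergodeb) insert -er- after the first vowel.
So rofemih → roerfemih.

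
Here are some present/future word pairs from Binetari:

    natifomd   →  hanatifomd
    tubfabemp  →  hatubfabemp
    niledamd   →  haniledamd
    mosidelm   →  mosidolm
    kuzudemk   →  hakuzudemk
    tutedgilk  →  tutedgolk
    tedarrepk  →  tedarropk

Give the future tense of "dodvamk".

hadodvamk

"dodvamk" has second-to-last letter 'm'. The stems whose second-to-last letter is 'm' (tubfabemp → hatubfabemp, natifomd → hanatifomd, niledamd → haniledamd) add the prefix ha-.
The other pattern: stems whose second-to-last letter is 'l' or 'p' change the last vowel to 'o'.
So dodvamk → hadodvamk.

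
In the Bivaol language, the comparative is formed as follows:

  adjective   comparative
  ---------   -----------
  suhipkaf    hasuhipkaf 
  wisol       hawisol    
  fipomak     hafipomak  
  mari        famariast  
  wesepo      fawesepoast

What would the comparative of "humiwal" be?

hahumiwal

wisol and wesepo both have last vowel 'o' yet inflect differently (hawisol, fawesepoast), so the last vowel is not what conditions the rule; whether the stem ends in a vowel or a consonant is.
"humiwal" ends in a consonant. The stems ending in a consonant (suhipkaf → hasuhipkaf, wisol → hawisol, fipomak → hafipomak) add the prefix ha-.
So humiwal → hahumiwal.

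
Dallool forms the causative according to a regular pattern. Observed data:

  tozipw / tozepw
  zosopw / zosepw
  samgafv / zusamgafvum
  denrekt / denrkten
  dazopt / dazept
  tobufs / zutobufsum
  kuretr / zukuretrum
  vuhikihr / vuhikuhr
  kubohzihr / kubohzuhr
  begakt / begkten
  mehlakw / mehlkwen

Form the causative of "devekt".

devkten

begakt and dazopt both end in -t yet inflect differently (begkten, dazept), so the final letter is not what conditions the rule; the second-to-last letter is.
"devekt" has second-to-last letter 'k'. The stems whose second-to-last letter is 'k' (mehlakw → mehlkwen, begakt → begkten, denrekt → denrkten) delete the last vowel and add -en.
So devekt → devkten.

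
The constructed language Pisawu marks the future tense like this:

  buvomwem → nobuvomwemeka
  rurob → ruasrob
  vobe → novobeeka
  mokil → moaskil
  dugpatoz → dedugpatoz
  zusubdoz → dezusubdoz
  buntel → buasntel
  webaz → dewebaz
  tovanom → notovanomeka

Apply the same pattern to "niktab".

niasktab

dugpatoz and rurob both have last vowel 'o' yet inflect differently (dedugpatoz, ruasrob), so the last vowel is not what conditions the rule; the final letter is.
"niktab" ends in -b. The one such stem in the data (rurob → ruasrob) inserts -as- after the first vowel (as do mokil, buntel), so the same rule applies.
The other patterns: stems ending in -z add the prefix de-; stems ending in -e or -m add no- … -eka around the stem.
So niktab → niasktab.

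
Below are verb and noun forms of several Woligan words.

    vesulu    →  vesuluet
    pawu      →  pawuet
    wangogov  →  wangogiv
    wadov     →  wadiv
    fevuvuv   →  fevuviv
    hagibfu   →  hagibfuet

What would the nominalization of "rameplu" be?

ramepluet

pawu and fevuvuv both have last vowel 'u' yet inflect differently (pawuet, fevuviv), so the last vowel is not what conditions the rule; the final letter is.
"rameplu" ends in -u. The stems ending in -u (pawu → pawuet, vesulu → vesuluet, hagibfu → hagibfuet) add -et.
The other pattern: stems ending in -v change the last vowel to 'i'.
So rameplu → ramepluet.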